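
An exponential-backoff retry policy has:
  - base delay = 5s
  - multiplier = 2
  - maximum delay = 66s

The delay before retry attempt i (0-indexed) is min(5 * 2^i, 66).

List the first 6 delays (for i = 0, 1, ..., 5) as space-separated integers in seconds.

Computing each delay:
  i=0: min(5*2^0, 66) = 5
  i=1: min(5*2^1, 66) = 10
  i=2: min(5*2^2, 66) = 20
  i=3: min(5*2^3, 66) = 40
  i=4: min(5*2^4, 66) = 66
  i=5: min(5*2^5, 66) = 66

Answer: 5 10 20 40 66 66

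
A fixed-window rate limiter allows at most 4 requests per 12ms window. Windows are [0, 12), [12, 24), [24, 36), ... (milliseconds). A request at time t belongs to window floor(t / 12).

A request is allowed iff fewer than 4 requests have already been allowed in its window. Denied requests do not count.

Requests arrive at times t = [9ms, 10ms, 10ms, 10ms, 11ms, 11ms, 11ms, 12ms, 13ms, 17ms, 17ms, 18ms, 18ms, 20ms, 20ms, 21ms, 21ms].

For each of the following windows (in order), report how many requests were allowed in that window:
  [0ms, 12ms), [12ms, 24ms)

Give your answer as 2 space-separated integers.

Processing requests:
  req#1 t=9ms (window 0): ALLOW
  req#2 t=10ms (window 0): ALLOW
  req#3 t=10ms (window 0): ALLOW
  req#4 t=10ms (window 0): ALLOW
  req#5 t=11ms (window 0): DENY
  req#6 t=11ms (window 0): DENY
  req#7 t=11ms (window 0): DENY
  req#8 t=12ms (window 1): ALLOW
  req#9 t=13ms (window 1): ALLOW
  req#10 t=17ms (window 1): ALLOW
  req#11 t=17ms (window 1): ALLOW
  req#12 t=18ms (window 1): DENY
  req#13 t=18ms (window 1): DENY
  req#14 t=20ms (window 1): DENY
  req#15 t=20ms (window 1): DENY
  req#16 t=21ms (window 1): DENY
  req#17 t=21ms (window 1): DENY

Allowed counts by window: 4 4

Answer: 4 4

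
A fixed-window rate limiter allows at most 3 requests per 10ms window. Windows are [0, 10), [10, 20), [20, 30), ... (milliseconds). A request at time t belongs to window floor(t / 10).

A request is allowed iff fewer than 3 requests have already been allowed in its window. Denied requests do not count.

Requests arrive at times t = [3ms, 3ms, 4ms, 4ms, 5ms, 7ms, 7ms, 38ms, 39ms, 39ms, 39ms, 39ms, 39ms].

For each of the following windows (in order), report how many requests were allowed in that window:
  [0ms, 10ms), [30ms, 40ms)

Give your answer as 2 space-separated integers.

Processing requests:
  req#1 t=3ms (window 0): ALLOW
  req#2 t=3ms (window 0): ALLOW
  req#3 t=4ms (window 0): ALLOW
  req#4 t=4ms (window 0): DENY
  req#5 t=5ms (window 0): DENY
  req#6 t=7ms (window 0): DENY
  req#7 t=7ms (window 0): DENY
  req#8 t=38ms (window 3): ALLOW
  req#9 t=39ms (window 3): ALLOW
  req#10 t=39ms (window 3): ALLOW
  req#11 t=39ms (window 3): DENY
  req#12 t=39ms (window 3): DENY
  req#13 t=39ms (window 3): DENY

Allowed counts by window: 3 3

Answer: 3 3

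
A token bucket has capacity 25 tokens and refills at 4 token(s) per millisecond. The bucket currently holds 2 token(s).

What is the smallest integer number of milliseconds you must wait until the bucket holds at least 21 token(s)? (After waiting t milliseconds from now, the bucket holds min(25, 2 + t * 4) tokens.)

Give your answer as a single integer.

Answer: 5

Derivation:
Need 2 + t * 4 >= 21, so t >= 19/4.
Smallest integer t = ceil(19/4) = 5.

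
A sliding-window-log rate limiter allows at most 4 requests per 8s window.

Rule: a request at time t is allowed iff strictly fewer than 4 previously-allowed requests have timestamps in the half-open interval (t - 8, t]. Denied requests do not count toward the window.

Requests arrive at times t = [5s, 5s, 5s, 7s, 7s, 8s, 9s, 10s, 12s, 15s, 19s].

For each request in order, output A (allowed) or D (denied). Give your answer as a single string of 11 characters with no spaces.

Answer: AAAADDDDDAA

Derivation:
Tracking allowed requests in the window:
  req#1 t=5s: ALLOW
  req#2 t=5s: ALLOW
  req#3 t=5s: ALLOW
  req#4 t=7s: ALLOW
  req#5 t=7s: DENY
  req#6 t=8s: DENY
  req#7 t=9s: DENY
  req#8 t=10s: DENY
  req#9 t=12s: DENY
  req#10 t=15s: ALLOW
  req#11 t=19s: ALLOW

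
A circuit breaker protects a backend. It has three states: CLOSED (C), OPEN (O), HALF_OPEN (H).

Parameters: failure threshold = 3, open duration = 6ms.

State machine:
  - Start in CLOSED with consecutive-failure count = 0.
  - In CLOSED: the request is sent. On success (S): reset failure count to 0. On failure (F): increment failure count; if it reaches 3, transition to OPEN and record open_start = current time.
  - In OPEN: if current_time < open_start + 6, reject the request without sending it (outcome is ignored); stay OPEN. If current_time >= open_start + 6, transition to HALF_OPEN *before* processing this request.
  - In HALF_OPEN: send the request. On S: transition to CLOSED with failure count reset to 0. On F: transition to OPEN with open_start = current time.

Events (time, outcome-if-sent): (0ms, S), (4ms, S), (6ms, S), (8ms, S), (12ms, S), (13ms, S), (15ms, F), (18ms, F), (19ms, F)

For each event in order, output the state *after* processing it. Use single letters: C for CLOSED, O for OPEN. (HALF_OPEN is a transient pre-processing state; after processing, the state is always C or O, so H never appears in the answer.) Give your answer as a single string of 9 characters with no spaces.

Answer: CCCCCCCCO

Derivation:
State after each event:
  event#1 t=0ms outcome=S: state=CLOSED
  event#2 t=4ms outcome=S: state=CLOSED
  event#3 t=6ms outcome=S: state=CLOSED
  event#4 t=8ms outcome=S: state=CLOSED
  event#5 t=12ms outcome=S: state=CLOSED
  event#6 t=13ms outcome=S: state=CLOSED
  event#7 t=15ms outcome=F: state=CLOSED
  event#8 t=18ms outcome=F: state=CLOSED
  event#9 t=19ms outcome=F: state=OPEN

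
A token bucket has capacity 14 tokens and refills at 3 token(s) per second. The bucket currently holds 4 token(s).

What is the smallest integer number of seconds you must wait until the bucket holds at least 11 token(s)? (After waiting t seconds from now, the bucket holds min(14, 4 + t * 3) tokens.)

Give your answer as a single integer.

Answer: 3

Derivation:
Need 4 + t * 3 >= 11, so t >= 7/3.
Smallest integer t = ceil(7/3) = 3.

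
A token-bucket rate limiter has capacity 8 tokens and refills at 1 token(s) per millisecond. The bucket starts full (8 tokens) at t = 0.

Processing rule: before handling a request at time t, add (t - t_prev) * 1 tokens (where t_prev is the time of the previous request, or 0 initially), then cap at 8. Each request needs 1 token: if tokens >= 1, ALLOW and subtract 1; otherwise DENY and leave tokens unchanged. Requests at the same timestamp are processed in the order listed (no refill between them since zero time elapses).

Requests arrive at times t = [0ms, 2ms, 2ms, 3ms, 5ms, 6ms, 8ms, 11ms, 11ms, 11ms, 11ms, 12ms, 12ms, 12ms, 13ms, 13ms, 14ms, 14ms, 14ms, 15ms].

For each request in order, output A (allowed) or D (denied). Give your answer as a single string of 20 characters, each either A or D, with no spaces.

Answer: AAAAAAAAAAAAAAAAAADA

Derivation:
Simulating step by step:
  req#1 t=0ms: ALLOW
  req#2 t=2ms: ALLOW
  req#3 t=2ms: ALLOW
  req#4 t=3ms: ALLOW
  req#5 t=5ms: ALLOW
  req#6 t=6ms: ALLOW
  req#7 t=8ms: ALLOW
  req#8 t=11ms: ALLOW
  req#9 t=11ms: ALLOW
  req#10 t=11ms: ALLOW
  req#11 t=11ms: ALLOW
  req#12 t=12ms: ALLOW
  req#13 t=12ms: ALLOW
  req#14 t=12ms: ALLOW
  req#15 t=13ms: ALLOW
  req#16 t=13ms: ALLOW
  req#17 t=14ms: ALLOW
  req#18 t=14ms: ALLOW
  req#19 t=14ms: DENY
  req#20 t=15ms: ALLOW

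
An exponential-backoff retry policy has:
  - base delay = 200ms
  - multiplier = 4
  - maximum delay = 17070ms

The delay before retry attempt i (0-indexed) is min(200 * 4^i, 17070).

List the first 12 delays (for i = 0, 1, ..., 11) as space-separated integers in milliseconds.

Computing each delay:
  i=0: min(200*4^0, 17070) = 200
  i=1: min(200*4^1, 17070) = 800
  i=2: min(200*4^2, 17070) = 3200
  i=3: min(200*4^3, 17070) = 12800
  i=4: min(200*4^4, 17070) = 17070
  i=5: min(200*4^5, 17070) = 17070
  i=6: min(200*4^6, 17070) = 17070
  i=7: min(200*4^7, 17070) = 17070
  i=8: min(200*4^8, 17070) = 17070
  i=9: min(200*4^9, 17070) = 17070
  i=10: min(200*4^10, 17070) = 17070
  i=11: min(200*4^11, 17070) = 17070

Answer: 200 800 3200 12800 17070 17070 17070 17070 17070 17070 17070 17070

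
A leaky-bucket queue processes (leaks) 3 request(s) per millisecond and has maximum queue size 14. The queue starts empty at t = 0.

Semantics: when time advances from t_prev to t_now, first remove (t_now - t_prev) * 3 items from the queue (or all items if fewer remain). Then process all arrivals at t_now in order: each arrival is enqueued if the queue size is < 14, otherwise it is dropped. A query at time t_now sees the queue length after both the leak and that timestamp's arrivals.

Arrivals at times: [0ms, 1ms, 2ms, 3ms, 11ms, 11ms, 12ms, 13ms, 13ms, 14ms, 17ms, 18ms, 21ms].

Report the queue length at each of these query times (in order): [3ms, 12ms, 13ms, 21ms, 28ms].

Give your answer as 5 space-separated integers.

Queue lengths at query times:
  query t=3ms: backlog = 1
  query t=12ms: backlog = 1
  query t=13ms: backlog = 2
  query t=21ms: backlog = 1
  query t=28ms: backlog = 0

Answer: 1 1 2 1 0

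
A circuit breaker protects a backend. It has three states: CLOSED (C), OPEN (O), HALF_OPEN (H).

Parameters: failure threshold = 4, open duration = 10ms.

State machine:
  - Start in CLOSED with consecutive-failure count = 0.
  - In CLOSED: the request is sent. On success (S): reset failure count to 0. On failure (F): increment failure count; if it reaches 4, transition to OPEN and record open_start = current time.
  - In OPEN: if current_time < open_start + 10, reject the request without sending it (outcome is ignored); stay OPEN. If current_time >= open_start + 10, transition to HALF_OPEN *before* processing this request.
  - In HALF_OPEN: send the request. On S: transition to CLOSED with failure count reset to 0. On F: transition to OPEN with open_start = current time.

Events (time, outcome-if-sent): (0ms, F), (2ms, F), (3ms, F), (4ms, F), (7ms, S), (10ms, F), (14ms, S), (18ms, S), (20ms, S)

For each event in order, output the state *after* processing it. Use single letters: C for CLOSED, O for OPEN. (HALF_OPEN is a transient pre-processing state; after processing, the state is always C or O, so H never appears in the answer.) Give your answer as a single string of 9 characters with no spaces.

State after each event:
  event#1 t=0ms outcome=F: state=CLOSED
  event#2 t=2ms outcome=F: state=CLOSED
  event#3 t=3ms outcome=F: state=CLOSED
  event#4 t=4ms outcome=F: state=OPEN
  event#5 t=7ms outcome=S: state=OPEN
  event#6 t=10ms outcome=F: state=OPEN
  event#7 t=14ms outcome=S: state=CLOSED
  event#8 t=18ms outcome=S: state=CLOSED
  event#9 t=20ms outcome=S: state=CLOSED

Answer: CCCOOOCCC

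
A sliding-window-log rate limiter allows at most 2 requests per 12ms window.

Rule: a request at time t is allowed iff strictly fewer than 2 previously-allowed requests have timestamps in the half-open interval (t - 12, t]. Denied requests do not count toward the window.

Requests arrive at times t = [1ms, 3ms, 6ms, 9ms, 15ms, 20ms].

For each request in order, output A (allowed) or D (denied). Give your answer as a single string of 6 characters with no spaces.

Tracking allowed requests in the window:
  req#1 t=1ms: ALLOW
  req#2 t=3ms: ALLOW
  req#3 t=6ms: DENY
  req#4 t=9ms: DENY
  req#5 t=15ms: ALLOW
  req#6 t=20ms: ALLOW

Answer: AADDAA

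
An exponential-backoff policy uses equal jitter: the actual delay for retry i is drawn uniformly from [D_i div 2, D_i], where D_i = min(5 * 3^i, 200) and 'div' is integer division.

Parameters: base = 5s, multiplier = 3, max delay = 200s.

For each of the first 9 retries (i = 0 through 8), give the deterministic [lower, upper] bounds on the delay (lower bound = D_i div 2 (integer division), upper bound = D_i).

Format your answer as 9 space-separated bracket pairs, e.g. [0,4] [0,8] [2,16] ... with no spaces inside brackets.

Computing bounds per retry:
  i=0: D_i=min(5*3^0,200)=5, bounds=[2,5]
  i=1: D_i=min(5*3^1,200)=15, bounds=[7,15]
  i=2: D_i=min(5*3^2,200)=45, bounds=[22,45]
  i=3: D_i=min(5*3^3,200)=135, bounds=[67,135]
  i=4: D_i=min(5*3^4,200)=200, bounds=[100,200]
  i=5: D_i=min(5*3^5,200)=200, bounds=[100,200]
  i=6: D_i=min(5*3^6,200)=200, bounds=[100,200]
  i=7: D_i=min(5*3^7,200)=200, bounds=[100,200]
  i=8: D_i=min(5*3^8,200)=200, bounds=[100,200]

Answer: [2,5] [7,15] [22,45] [67,135] [100,200] [100,200] [100,200] [100,200] [100,200]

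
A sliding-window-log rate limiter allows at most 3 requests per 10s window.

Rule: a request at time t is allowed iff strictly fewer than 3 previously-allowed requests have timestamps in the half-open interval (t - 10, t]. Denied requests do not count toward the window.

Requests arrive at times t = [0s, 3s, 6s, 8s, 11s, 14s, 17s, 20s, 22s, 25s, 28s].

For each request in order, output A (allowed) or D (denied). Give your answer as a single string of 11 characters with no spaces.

Answer: AAADAAADAAA

Derivation:
Tracking allowed requests in the window:
  req#1 t=0s: ALLOW
  req#2 t=3s: ALLOW
  req#3 t=6s: ALLOW
  req#4 t=8s: DENY
  req#5 t=11s: ALLOW
  req#6 t=14s: ALLOW
  req#7 t=17s: ALLOW
  req#8 t=20s: DENY
  req#9 t=22s: ALLOW
  req#10 t=25s: ALLOW
  req#11 t=28s: ALLOW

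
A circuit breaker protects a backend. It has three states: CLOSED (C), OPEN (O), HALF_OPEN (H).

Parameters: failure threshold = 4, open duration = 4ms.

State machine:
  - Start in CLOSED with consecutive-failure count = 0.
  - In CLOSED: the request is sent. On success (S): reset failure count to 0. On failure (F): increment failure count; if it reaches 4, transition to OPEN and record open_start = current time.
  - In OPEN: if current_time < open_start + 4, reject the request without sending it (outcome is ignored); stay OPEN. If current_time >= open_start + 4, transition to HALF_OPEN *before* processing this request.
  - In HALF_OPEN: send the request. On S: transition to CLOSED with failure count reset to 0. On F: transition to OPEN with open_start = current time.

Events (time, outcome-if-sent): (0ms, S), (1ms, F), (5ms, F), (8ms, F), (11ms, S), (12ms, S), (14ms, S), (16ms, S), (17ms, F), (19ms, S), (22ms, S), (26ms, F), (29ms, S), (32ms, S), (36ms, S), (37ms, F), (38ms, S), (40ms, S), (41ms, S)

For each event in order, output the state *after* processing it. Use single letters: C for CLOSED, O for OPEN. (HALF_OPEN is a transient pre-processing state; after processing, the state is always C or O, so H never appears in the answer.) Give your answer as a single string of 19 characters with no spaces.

Answer: CCCCCCCCCCCCCCCCCCC

Derivation:
State after each event:
  event#1 t=0ms outcome=S: state=CLOSED
  event#2 t=1ms outcome=F: state=CLOSED
  event#3 t=5ms outcome=F: state=CLOSED
  event#4 t=8ms outcome=F: state=CLOSED
  event#5 t=11ms outcome=S: state=CLOSED
  event#6 t=12ms outcome=S: state=CLOSED
  event#7 t=14ms outcome=S: state=CLOSED
  event#8 t=16ms outcome=S: state=CLOSED
  event#9 t=17ms outcome=F: state=CLOSED
  event#10 t=19ms outcome=S: state=CLOSED
  event#11 t=22ms outcome=S: state=CLOSED
  event#12 t=26ms outcome=F: state=CLOSED
  event#13 t=29ms outcome=S: state=CLOSED
  event#14 t=32ms outcome=S: state=CLOSED
  event#15 t=36ms outcome=S: state=CLOSED
  event#16 t=37ms outcome=F: state=CLOSED
  event#17 t=38ms outcome=S: state=CLOSED
  event#18 t=40ms outcome=S: state=CLOSED
  event#19 t=41ms outcome=S: state=CLOSED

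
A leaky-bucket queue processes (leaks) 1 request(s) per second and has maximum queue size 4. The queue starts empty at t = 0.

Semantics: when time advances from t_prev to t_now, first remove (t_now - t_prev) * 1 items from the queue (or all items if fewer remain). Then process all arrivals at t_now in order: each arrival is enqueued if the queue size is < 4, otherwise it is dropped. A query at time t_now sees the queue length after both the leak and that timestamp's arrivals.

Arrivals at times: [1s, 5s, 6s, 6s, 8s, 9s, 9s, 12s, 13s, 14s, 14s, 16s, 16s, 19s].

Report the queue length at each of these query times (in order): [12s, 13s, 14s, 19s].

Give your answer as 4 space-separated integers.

Queue lengths at query times:
  query t=12s: backlog = 1
  query t=13s: backlog = 1
  query t=14s: backlog = 2
  query t=19s: backlog = 1

Answer: 1 1 2 1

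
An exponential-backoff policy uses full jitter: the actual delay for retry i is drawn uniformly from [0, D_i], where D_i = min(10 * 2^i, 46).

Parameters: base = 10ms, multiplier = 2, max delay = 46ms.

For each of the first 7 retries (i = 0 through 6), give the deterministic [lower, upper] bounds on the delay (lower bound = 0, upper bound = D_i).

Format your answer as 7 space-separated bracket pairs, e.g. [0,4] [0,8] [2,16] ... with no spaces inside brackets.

Answer: [0,10] [0,20] [0,40] [0,46] [0,46] [0,46] [0,46]

Derivation:
Computing bounds per retry:
  i=0: D_i=min(10*2^0,46)=10, bounds=[0,10]
  i=1: D_i=min(10*2^1,46)=20, bounds=[0,20]
  i=2: D_i=min(10*2^2,46)=40, bounds=[0,40]
  i=3: D_i=min(10*2^3,46)=46, bounds=[0,46]
  i=4: D_i=min(10*2^4,46)=46, bounds=[0,46]
  i=5: D_i=min(10*2^5,46)=46, bounds=[0,46]
  i=6: D_i=min(10*2^6,46)=46, bounds=[0,46]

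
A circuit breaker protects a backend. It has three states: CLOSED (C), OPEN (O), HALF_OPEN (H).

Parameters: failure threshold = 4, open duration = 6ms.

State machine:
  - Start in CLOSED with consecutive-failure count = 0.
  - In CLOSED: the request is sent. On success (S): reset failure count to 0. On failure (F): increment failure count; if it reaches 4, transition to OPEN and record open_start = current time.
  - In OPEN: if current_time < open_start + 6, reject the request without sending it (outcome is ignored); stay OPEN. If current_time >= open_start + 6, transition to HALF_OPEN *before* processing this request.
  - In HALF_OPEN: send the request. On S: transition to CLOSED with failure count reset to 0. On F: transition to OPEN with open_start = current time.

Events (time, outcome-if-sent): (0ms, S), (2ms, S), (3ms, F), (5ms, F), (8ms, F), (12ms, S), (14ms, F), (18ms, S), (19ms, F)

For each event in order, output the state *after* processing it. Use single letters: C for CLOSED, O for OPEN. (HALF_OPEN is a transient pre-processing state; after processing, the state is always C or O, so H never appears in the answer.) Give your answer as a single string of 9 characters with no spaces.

State after each event:
  event#1 t=0ms outcome=S: state=CLOSED
  event#2 t=2ms outcome=S: state=CLOSED
  event#3 t=3ms outcome=F: state=CLOSED
  event#4 t=5ms outcome=F: state=CLOSED
  event#5 t=8ms outcome=F: state=CLOSED
  event#6 t=12ms outcome=S: state=CLOSED
  event#7 t=14ms outcome=F: state=CLOSED
  event#8 t=18ms outcome=S: state=CLOSED
  event#9 t=19ms outcome=F: state=CLOSED

Answer: CCCCCCCCC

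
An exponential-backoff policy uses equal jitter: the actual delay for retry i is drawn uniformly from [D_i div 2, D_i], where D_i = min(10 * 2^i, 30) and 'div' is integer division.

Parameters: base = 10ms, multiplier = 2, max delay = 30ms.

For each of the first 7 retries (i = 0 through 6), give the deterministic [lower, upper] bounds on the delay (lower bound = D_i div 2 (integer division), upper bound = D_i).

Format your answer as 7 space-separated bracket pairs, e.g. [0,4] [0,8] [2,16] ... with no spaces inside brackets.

Answer: [5,10] [10,20] [15,30] [15,30] [15,30] [15,30] [15,30]

Derivation:
Computing bounds per retry:
  i=0: D_i=min(10*2^0,30)=10, bounds=[5,10]
  i=1: D_i=min(10*2^1,30)=20, bounds=[10,20]
  i=2: D_i=min(10*2^2,30)=30, bounds=[15,30]
  i=3: D_i=min(10*2^3,30)=30, bounds=[15,30]
  i=4: D_i=min(10*2^4,30)=30, bounds=[15,30]
  i=5: D_i=min(10*2^5,30)=30, bounds=[15,30]
  i=6: D_i=min(10*2^6,30)=30, bounds=[15,30]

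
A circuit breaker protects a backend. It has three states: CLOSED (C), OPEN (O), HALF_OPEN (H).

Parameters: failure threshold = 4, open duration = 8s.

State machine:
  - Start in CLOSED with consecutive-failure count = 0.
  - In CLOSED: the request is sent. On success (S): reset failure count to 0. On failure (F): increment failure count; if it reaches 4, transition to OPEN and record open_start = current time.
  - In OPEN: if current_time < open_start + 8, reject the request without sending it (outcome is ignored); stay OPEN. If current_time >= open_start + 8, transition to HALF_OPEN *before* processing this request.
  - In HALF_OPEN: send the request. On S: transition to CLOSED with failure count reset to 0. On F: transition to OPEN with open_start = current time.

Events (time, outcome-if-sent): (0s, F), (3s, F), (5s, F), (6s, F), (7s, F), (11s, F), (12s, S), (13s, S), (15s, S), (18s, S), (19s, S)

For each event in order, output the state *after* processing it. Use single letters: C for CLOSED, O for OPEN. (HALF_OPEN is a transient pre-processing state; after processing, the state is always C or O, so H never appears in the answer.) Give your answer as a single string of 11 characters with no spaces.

State after each event:
  event#1 t=0s outcome=F: state=CLOSED
  event#2 t=3s outcome=F: state=CLOSED
  event#3 t=5s outcome=F: state=CLOSED
  event#4 t=6s outcome=F: state=OPEN
  event#5 t=7s outcome=F: state=OPEN
  event#6 t=11s outcome=F: state=OPEN
  event#7 t=12s outcome=S: state=OPEN
  event#8 t=13s outcome=S: state=OPEN
  event#9 t=15s outcome=S: state=CLOSED
  event#10 t=18s outcome=S: state=CLOSED
  event#11 t=19s outcome=S: state=CLOSED

Answer: CCCOOOOOCCC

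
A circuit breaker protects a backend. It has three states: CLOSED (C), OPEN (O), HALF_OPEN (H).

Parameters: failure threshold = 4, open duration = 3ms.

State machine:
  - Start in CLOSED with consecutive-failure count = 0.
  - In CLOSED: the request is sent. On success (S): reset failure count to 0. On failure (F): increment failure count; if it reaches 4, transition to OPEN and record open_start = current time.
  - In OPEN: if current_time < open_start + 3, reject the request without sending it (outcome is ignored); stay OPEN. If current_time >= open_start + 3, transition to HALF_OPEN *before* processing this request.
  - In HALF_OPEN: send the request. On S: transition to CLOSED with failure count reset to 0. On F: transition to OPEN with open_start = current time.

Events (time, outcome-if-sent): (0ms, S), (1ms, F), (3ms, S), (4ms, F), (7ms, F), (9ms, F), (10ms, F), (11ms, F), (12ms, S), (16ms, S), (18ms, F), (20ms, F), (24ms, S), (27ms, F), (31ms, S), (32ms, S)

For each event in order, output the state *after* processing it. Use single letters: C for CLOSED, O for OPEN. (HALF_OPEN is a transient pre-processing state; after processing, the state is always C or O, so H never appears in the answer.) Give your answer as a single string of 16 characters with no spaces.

Answer: CCCCCCOOOCCCCCCC

Derivation:
State after each event:
  event#1 t=0ms outcome=S: state=CLOSED
  event#2 t=1ms outcome=F: state=CLOSED
  event#3 t=3ms outcome=S: state=CLOSED
  event#4 t=4ms outcome=F: state=CLOSED
  event#5 t=7ms outcome=F: state=CLOSED
  event#6 t=9ms outcome=F: state=CLOSED
  event#7 t=10ms outcome=F: state=OPEN
  event#8 t=11ms outcome=F: state=OPEN
  event#9 t=12ms outcome=S: state=OPEN
  event#10 t=16ms outcome=S: state=CLOSED
  event#11 t=18ms outcome=F: state=CLOSED
  event#12 t=20ms outcome=F: state=CLOSED
  event#13 t=24ms outcome=S: state=CLOSED
  event#14 t=27ms outcome=F: state=CLOSED
  event#15 t=31ms outcome=S: state=CLOSED
  event#16 t=32ms outcome=S: state=CLOSED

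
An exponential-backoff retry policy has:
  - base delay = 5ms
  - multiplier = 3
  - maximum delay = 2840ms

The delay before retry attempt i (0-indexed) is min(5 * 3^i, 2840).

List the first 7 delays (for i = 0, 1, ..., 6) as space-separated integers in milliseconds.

Answer: 5 15 45 135 405 1215 2840

Derivation:
Computing each delay:
  i=0: min(5*3^0, 2840) = 5
  i=1: min(5*3^1, 2840) = 15
  i=2: min(5*3^2, 2840) = 45
  i=3: min(5*3^3, 2840) = 135
  i=4: min(5*3^4, 2840) = 405
  i=5: min(5*3^5, 2840) = 1215
  i=6: min(5*3^6, 2840) = 2840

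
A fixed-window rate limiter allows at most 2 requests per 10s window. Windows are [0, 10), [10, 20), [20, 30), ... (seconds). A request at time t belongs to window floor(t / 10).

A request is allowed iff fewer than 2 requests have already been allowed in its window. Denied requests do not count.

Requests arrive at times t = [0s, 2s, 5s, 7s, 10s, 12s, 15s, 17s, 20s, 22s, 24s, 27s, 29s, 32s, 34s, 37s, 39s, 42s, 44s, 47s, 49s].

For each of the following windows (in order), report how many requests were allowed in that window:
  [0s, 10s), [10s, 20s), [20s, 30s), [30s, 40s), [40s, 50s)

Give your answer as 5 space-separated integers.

Processing requests:
  req#1 t=0s (window 0): ALLOW
  req#2 t=2s (window 0): ALLOW
  req#3 t=5s (window 0): DENY
  req#4 t=7s (window 0): DENY
  req#5 t=10s (window 1): ALLOW
  req#6 t=12s (window 1): ALLOW
  req#7 t=15s (window 1): DENY
  req#8 t=17s (window 1): DENY
  req#9 t=20s (window 2): ALLOW
  req#10 t=22s (window 2): ALLOW
  req#11 t=24s (window 2): DENY
  req#12 t=27s (window 2): DENY
  req#13 t=29s (window 2): DENY
  req#14 t=32s (window 3): ALLOW
  req#15 t=34s (window 3): ALLOW
  req#16 t=37s (window 3): DENY
  req#17 t=39s (window 3): DENY
  req#18 t=42s (window 4): ALLOW
  req#19 t=44s (window 4): ALLOW
  req#20 t=47s (window 4): DENY
  req#21 t=49s (window 4): DENY

Allowed counts by window: 2 2 2 2 2

Answer: 2 2 2 2 2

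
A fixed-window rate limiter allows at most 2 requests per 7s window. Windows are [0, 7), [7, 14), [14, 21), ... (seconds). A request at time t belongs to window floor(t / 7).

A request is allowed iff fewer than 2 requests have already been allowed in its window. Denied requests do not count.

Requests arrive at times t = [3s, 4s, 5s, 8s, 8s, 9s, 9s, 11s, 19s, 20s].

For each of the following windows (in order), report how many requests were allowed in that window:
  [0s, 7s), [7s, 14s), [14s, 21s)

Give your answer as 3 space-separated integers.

Answer: 2 2 2

Derivation:
Processing requests:
  req#1 t=3s (window 0): ALLOW
  req#2 t=4s (window 0): ALLOW
  req#3 t=5s (window 0): DENY
  req#4 t=8s (window 1): ALLOW
  req#5 t=8s (window 1): ALLOW
  req#6 t=9s (window 1): DENY
  req#7 t=9s (window 1): DENY
  req#8 t=11s (window 1): DENY
  req#9 t=19s (window 2): ALLOW
  req#10 t=20s (window 2): ALLOW

Allowed counts by window: 2 2 2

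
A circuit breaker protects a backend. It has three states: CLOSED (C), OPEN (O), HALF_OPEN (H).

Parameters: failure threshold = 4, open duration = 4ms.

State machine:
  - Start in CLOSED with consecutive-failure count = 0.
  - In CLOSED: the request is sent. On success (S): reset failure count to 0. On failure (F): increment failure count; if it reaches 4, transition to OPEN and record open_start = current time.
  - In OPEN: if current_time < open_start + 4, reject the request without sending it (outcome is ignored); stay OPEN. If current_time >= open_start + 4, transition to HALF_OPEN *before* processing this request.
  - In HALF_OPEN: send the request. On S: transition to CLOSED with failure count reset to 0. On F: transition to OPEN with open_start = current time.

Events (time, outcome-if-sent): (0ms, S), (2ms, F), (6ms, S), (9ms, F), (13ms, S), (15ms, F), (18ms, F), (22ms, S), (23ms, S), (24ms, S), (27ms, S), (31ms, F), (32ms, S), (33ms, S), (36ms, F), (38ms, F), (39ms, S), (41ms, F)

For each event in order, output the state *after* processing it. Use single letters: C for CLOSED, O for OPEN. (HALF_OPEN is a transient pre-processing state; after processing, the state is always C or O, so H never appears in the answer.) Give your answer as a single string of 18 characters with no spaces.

State after each event:
  event#1 t=0ms outcome=S: state=CLOSED
  event#2 t=2ms outcome=F: state=CLOSED
  event#3 t=6ms outcome=S: state=CLOSED
  event#4 t=9ms outcome=F: state=CLOSED
  event#5 t=13ms outcome=S: state=CLOSED
  event#6 t=15ms outcome=F: state=CLOSED
  event#7 t=18ms outcome=F: state=CLOSED
  event#8 t=22ms outcome=S: state=CLOSED
  event#9 t=23ms outcome=S: state=CLOSED
  event#10 t=24ms outcome=S: state=CLOSED
  event#11 t=27ms outcome=S: state=CLOSED
  event#12 t=31ms outcome=F: state=CLOSED
  event#13 t=32ms outcome=S: state=CLOSED
  event#14 t=33ms outcome=S: state=CLOSED
  event#15 t=36ms outcome=F: state=CLOSED
  event#16 t=38ms outcome=F: state=CLOSED
  event#17 t=39ms outcome=S: state=CLOSED
  event#18 t=41ms outcome=F: state=CLOSED

Answer: CCCCCCCCCCCCCCCCCC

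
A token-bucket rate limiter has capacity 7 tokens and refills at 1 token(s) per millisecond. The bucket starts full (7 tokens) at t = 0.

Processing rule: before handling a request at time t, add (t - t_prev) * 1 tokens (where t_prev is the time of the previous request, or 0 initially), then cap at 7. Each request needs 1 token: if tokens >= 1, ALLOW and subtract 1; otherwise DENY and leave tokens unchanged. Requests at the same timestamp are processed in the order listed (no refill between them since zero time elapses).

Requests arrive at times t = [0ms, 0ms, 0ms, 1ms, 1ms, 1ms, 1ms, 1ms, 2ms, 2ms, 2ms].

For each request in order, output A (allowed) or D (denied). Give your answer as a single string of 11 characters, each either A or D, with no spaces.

Answer: AAAAAAAAADD

Derivation:
Simulating step by step:
  req#1 t=0ms: ALLOW
  req#2 t=0ms: ALLOW
  req#3 t=0ms: ALLOW
  req#4 t=1ms: ALLOW
  req#5 t=1ms: ALLOW
  req#6 t=1ms: ALLOW
  req#7 t=1ms: ALLOW
  req#8 t=1ms: ALLOW
  req#9 t=2ms: ALLOW
  req#10 t=2ms: DENY
  req#11 t=2ms: DENY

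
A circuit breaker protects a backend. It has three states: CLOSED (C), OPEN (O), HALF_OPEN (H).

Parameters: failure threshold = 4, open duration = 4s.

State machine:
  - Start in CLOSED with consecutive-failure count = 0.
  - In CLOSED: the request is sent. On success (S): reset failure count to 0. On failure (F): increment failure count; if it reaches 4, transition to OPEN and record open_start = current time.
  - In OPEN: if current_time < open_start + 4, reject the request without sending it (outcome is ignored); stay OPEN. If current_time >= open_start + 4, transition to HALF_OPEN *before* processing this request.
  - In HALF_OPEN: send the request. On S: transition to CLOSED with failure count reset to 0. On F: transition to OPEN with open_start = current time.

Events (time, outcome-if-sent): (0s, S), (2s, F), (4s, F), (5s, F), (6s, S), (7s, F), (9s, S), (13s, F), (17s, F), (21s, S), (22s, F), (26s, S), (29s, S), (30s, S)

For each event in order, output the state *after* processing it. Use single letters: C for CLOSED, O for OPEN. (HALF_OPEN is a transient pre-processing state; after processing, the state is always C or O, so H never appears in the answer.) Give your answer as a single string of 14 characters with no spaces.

State after each event:
  event#1 t=0s outcome=S: state=CLOSED
  event#2 t=2s outcome=F: state=CLOSED
  event#3 t=4s outcome=F: state=CLOSED
  event#4 t=5s outcome=F: state=CLOSED
  event#5 t=6s outcome=S: state=CLOSED
  event#6 t=7s outcome=F: state=CLOSED
  event#7 t=9s outcome=S: state=CLOSED
  event#8 t=13s outcome=F: state=CLOSED
  event#9 t=17s outcome=F: state=CLOSED
  event#10 t=21s outcome=S: state=CLOSED
  event#11 t=22s outcome=F: state=CLOSED
  event#12 t=26s outcome=S: state=CLOSED
  event#13 t=29s outcome=S: state=CLOSED
  event#14 t=30s outcome=S: state=CLOSED

Answer: CCCCCCCCCCCCCC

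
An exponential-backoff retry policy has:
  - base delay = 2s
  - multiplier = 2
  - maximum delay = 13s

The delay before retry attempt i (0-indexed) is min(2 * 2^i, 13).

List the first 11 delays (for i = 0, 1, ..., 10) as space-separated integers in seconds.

Answer: 2 4 8 13 13 13 13 13 13 13 13

Derivation:
Computing each delay:
  i=0: min(2*2^0, 13) = 2
  i=1: min(2*2^1, 13) = 4
  i=2: min(2*2^2, 13) = 8
  i=3: min(2*2^3, 13) = 13
  i=4: min(2*2^4, 13) = 13
  i=5: min(2*2^5, 13) = 13
  i=6: min(2*2^6, 13) = 13
  i=7: min(2*2^7, 13) = 13
  i=8: min(2*2^8, 13) = 13
  i=9: min(2*2^9, 13) = 13
  i=10: min(2*2^10, 13) = 13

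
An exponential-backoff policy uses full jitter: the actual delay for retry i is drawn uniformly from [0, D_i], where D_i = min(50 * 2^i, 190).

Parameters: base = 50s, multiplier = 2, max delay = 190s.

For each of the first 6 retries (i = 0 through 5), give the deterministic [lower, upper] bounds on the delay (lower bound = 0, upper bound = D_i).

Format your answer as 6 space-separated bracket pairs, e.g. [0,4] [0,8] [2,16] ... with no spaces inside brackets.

Answer: [0,50] [0,100] [0,190] [0,190] [0,190] [0,190]

Derivation:
Computing bounds per retry:
  i=0: D_i=min(50*2^0,190)=50, bounds=[0,50]
  i=1: D_i=min(50*2^1,190)=100, bounds=[0,100]
  i=2: D_i=min(50*2^2,190)=190, bounds=[0,190]
  i=3: D_i=min(50*2^3,190)=190, bounds=[0,190]
  i=4: D_i=min(50*2^4,190)=190, bounds=[0,190]
  i=5: D_i=min(50*2^5,190)=190, bounds=[0,190]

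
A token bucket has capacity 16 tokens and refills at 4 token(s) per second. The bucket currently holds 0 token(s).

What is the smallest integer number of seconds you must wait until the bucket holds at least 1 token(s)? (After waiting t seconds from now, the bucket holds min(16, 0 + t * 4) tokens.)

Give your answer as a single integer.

Need 0 + t * 4 >= 1, so t >= 1/4.
Smallest integer t = ceil(1/4) = 1.

Answer: 1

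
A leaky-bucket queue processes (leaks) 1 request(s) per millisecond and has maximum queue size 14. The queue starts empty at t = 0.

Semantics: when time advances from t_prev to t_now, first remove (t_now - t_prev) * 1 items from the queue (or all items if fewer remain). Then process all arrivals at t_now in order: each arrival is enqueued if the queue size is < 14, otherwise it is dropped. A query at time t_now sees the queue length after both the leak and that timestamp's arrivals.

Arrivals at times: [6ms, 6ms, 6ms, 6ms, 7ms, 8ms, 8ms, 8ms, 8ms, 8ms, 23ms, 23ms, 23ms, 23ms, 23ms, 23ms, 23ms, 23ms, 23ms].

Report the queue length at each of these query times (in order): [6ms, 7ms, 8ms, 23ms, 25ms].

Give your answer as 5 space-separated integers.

Answer: 4 4 8 9 7

Derivation:
Queue lengths at query times:
  query t=6ms: backlog = 4
  query t=7ms: backlog = 4
  query t=8ms: backlog = 8
  query t=23ms: backlog = 9
  query t=25ms: backlog = 7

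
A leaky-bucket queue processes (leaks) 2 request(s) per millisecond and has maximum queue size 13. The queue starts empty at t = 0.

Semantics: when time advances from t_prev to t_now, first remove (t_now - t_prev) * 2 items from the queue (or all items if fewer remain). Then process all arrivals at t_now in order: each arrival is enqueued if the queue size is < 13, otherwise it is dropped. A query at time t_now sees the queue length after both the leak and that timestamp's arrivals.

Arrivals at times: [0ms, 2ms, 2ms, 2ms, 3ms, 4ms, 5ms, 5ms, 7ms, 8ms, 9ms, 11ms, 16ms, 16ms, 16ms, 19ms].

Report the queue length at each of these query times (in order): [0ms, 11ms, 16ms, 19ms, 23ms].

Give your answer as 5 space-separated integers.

Queue lengths at query times:
  query t=0ms: backlog = 1
  query t=11ms: backlog = 1
  query t=16ms: backlog = 3
  query t=19ms: backlog = 1
  query t=23ms: backlog = 0

Answer: 1 1 3 1 0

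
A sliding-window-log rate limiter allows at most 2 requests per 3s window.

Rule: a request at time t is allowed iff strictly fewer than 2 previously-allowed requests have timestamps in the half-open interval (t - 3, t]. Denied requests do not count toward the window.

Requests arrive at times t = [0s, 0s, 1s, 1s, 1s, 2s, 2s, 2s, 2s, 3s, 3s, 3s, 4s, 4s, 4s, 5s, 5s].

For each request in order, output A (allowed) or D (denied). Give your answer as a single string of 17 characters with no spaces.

Tracking allowed requests in the window:
  req#1 t=0s: ALLOW
  req#2 t=0s: ALLOW
  req#3 t=1s: DENY
  req#4 t=1s: DENY
  req#5 t=1s: DENY
  req#6 t=2s: DENY
  req#7 t=2s: DENY
  req#8 t=2s: DENY
  req#9 t=2s: DENY
  req#10 t=3s: ALLOW
  req#11 t=3s: ALLOW
  req#12 t=3s: DENY
  req#13 t=4s: DENY
  req#14 t=4s: DENY
  req#15 t=4s: DENY
  req#16 t=5s: DENY
  req#17 t=5s: DENY

Answer: AADDDDDDDAADDDDDD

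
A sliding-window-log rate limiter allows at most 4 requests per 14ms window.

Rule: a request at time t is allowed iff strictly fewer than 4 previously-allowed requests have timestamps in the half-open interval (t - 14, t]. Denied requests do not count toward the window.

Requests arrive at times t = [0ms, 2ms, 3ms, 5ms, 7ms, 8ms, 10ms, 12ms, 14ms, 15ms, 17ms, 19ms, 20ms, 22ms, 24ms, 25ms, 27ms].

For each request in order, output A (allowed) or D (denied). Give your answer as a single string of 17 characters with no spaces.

Answer: AAAADDDDADAAADDDD

Derivation:
Tracking allowed requests in the window:
  req#1 t=0ms: ALLOW
  req#2 t=2ms: ALLOW
  req#3 t=3ms: ALLOW
  req#4 t=5ms: ALLOW
  req#5 t=7ms: DENY
  req#6 t=8ms: DENY
  req#7 t=10ms: DENY
  req#8 t=12ms: DENY
  req#9 t=14ms: ALLOW
  req#10 t=15ms: DENY
  req#11 t=17ms: ALLOW
  req#12 t=19ms: ALLOW
  req#13 t=20ms: ALLOW
  req#14 t=22ms: DENY
  req#15 t=24ms: DENY
  req#16 t=25ms: DENY
  req#17 t=27ms: DENY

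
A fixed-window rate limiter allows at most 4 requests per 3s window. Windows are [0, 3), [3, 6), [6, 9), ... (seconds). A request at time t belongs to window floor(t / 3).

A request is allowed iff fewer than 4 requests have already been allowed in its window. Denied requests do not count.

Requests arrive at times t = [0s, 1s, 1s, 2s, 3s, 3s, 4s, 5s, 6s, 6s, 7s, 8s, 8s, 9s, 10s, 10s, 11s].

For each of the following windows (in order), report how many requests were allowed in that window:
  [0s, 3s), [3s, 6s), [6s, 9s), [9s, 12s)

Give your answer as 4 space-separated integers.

Answer: 4 4 4 4

Derivation:
Processing requests:
  req#1 t=0s (window 0): ALLOW
  req#2 t=1s (window 0): ALLOW
  req#3 t=1s (window 0): ALLOW
  req#4 t=2s (window 0): ALLOW
  req#5 t=3s (window 1): ALLOW
  req#6 t=3s (window 1): ALLOW
  req#7 t=4s (window 1): ALLOW
  req#8 t=5s (window 1): ALLOW
  req#9 t=6s (window 2): ALLOW
  req#10 t=6s (window 2): ALLOW
  req#11 t=7s (window 2): ALLOW
  req#12 t=8s (window 2): ALLOW
  req#13 t=8s (window 2): DENY
  req#14 t=9s (window 3): ALLOW
  req#15 t=10s (window 3): ALLOW
  req#16 t=10s (window 3): ALLOW
  req#17 t=11s (window 3): ALLOW

Allowed counts by window: 4 4 4 4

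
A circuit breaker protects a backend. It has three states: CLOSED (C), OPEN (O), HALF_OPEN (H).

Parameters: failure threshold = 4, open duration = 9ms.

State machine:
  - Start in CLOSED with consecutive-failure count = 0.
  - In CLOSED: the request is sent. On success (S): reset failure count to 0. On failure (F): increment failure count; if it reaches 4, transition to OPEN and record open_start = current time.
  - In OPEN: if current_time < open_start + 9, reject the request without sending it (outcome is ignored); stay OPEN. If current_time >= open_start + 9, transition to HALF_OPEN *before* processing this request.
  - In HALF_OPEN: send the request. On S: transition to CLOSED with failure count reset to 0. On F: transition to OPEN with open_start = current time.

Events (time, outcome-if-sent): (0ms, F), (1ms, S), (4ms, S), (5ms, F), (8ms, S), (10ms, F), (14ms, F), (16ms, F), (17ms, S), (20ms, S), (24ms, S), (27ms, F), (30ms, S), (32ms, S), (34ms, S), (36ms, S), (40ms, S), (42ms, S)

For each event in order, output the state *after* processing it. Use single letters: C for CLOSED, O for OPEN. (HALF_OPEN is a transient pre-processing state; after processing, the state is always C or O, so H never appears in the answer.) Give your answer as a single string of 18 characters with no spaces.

Answer: CCCCCCCCCCCCCCCCCC

Derivation:
State after each event:
  event#1 t=0ms outcome=F: state=CLOSED
  event#2 t=1ms outcome=S: state=CLOSED
  event#3 t=4ms outcome=S: state=CLOSED
  event#4 t=5ms outcome=F: state=CLOSED
  event#5 t=8ms outcome=S: state=CLOSED
  event#6 t=10ms outcome=F: state=CLOSED
  event#7 t=14ms outcome=F: state=CLOSED
  event#8 t=16ms outcome=F: state=CLOSED
  event#9 t=17ms outcome=S: state=CLOSED
  event#10 t=20ms outcome=S: state=CLOSED
  event#11 t=24ms outcome=S: state=CLOSED
  event#12 t=27ms outcome=F: state=CLOSED
  event#13 t=30ms outcome=S: state=CLOSED
  event#14 t=32ms outcome=S: state=CLOSED
  event#15 t=34ms outcome=S: state=CLOSED
  event#16 t=36ms outcome=S: state=CLOSED
  event#17 t=40ms outcome=S: state=CLOSED
  event#18 t=42ms outcome=S: state=CLOSED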